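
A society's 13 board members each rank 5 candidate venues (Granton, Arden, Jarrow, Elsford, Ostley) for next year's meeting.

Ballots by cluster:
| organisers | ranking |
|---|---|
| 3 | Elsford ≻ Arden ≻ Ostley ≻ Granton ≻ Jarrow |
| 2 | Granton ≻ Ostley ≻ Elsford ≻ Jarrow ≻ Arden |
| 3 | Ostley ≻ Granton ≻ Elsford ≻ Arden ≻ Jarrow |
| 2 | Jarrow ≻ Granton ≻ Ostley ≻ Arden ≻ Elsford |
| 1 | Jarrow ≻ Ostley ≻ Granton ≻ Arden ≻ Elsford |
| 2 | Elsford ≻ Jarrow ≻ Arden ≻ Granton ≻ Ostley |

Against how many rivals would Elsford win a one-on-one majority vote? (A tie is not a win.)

2

Elsford against each rival (13 organisers):
Elsford vs Granton: 5 to 8, Granton.
Elsford vs Arden: Elsford preferred on 3+2+3+2 = 10 ballots; Elsford wins 10–3.
Elsford–Jarrow: Elsford 10–3.
Elsford vs Ostley: Ostley wins 8–5.
Elsford beats Arden, Jarrow; loses to Granton, Ostley — 2 pairwise wins.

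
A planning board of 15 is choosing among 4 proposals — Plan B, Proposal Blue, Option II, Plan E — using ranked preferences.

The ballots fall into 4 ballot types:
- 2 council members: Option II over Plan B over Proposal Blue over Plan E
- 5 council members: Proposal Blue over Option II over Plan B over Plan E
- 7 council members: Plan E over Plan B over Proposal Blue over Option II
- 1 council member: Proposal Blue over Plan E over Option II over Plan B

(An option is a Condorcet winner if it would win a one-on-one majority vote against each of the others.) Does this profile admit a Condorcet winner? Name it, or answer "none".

Pairwise majorities:
Plan B vs Proposal Blue: Plan B, 9–6.
Plan B vs Option II: Option II, 8–7.
Plan B vs Plan E: Plan E, 8–7.
Proposal Blue vs Option II: Proposal Blue wins 13–2.
Proposal Blue vs Plan E: Proposal Blue, 8–7.
Option II–Plan E: Plan E 8–7.
No option is unbeaten: Plan B loses to Option II; Proposal Blue loses to Plan B; Option II loses to Proposal Blue; Plan E loses to Proposal Blue. In particular Plan B → Proposal Blue → Option II → Plan B is a majority cycle — no Condorcet winner exists.

none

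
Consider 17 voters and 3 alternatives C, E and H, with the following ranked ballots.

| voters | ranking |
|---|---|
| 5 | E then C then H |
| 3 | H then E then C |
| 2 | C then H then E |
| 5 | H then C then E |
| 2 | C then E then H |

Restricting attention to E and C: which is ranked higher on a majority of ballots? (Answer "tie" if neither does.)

Ballots ranking E above C: 5 + 3 = 8.
Ballots ranking C above E: 17 − 8 = 9.
C wins the head-to-head 9–8.

C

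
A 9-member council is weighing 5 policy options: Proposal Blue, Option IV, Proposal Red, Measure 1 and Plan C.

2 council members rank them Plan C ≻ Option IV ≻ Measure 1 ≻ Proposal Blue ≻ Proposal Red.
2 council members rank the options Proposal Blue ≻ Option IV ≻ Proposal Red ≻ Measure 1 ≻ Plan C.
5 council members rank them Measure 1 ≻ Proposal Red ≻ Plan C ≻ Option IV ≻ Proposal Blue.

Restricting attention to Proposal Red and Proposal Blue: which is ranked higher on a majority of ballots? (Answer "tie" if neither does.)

Proposal Red

Ballots ranking Proposal Red above Proposal Blue: 5.
Ballots ranking Proposal Blue above Proposal Red: 9 − 5 = 4.
Proposal Red wins the head-to-head 5–4.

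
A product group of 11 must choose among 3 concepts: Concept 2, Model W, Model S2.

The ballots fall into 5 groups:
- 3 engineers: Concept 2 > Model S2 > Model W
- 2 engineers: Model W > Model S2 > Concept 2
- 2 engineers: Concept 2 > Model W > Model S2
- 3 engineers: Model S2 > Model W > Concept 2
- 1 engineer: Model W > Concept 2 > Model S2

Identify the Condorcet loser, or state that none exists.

none

Head-to-head results (11 engineers):
Concept 2–Model W: Model W 6–5.
Concept 2 vs Model S2: Concept 2 preferred on 3+2+1 = 6 ballots; Concept 2 wins 6–5.
Model W vs Model S2: 2+2+1 = 5 for Model W, 6 for Model S2 — Model S2 by 6–5.
No design is winless: Concept 2 beats Model S2; Model W beats Concept 2; Model S2 beats Model W. There is no Condorcet loser.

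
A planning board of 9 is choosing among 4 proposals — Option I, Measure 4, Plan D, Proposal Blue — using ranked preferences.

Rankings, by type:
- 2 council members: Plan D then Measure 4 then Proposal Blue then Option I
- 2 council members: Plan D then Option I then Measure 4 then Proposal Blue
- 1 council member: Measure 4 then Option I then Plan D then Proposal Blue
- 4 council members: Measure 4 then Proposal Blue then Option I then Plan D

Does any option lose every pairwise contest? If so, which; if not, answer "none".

Pairwise majorities:
Option I–Measure 4: Measure 4 7–2.
Option I–Plan D: Option I 5–4.
Option I vs Proposal Blue: Proposal Blue wins 6–3.
Measure 4 vs Plan D: Measure 4 preferred on 1+4 = 5 ballots; Measure 4 wins 5–4.
Measure 4 vs Proposal Blue: Measure 4 preferred on 2+2+1+4 = 9 ballots; Measure 4 wins 9–0.
Plan D vs Proposal Blue: Plan D wins 5–4.
No option is winless: Option I beats Plan D; Measure 4 beats Option I; Plan D beats Proposal Blue; Proposal Blue beats Option I. There is no Condorcet loser.

none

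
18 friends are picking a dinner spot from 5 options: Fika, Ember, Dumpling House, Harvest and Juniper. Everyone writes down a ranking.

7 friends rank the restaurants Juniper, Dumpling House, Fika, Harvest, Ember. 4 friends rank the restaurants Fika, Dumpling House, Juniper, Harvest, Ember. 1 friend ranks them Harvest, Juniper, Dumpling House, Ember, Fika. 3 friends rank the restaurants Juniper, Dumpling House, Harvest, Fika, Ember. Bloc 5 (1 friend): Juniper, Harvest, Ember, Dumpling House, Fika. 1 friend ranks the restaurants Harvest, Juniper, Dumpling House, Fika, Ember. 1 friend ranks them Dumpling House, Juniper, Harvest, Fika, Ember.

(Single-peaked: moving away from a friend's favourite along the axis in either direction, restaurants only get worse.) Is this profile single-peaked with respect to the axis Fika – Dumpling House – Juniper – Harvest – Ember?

yes

Axis positions: Fika=1, Dumpling House=2, Juniper=3, Harvest=4, Ember=5.
Bloc 1 (peak Juniper at position 3): ranking walks positions 3-2-1-4-5, expanding outward from the peak — single-peaked.
Bloc 2 (peak Fika at position 1): ranking walks positions 1-2-3-4-5, expanding outward from the peak — single-peaked.
Bloc 3 (peak Harvest at position 4): ranking walks positions 4-3-2-5-1, expanding outward from the peak — single-peaked.
Bloc 4 (peak Juniper at position 3): ranking walks positions 3-2-4-1-5, expanding outward from the peak — single-peaked.
Bloc 5 (peak Juniper at position 3): ranking walks positions 3-4-5-2-1, expanding outward from the peak — single-peaked.
Bloc 6 (peak Harvest at position 4): ranking walks positions 4-3-2-1-5, expanding outward from the peak — single-peaked.
Bloc 7 (peak Dumpling House at position 2): ranking walks positions 2-3-4-1-5, expanding outward from the peak — single-peaked.
Every ranking is single-peaked on this axis.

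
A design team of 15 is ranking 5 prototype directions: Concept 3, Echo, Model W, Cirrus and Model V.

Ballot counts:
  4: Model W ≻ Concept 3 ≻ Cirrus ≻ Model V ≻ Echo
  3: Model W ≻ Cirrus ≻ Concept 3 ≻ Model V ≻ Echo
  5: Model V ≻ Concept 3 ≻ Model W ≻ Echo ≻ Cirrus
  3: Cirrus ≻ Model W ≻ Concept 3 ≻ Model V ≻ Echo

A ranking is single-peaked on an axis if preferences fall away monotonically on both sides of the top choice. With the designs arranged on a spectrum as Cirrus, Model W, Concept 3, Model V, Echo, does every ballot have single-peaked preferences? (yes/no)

yes

Axis positions: Cirrus=1, Model W=2, Concept 3=3, Model V=4, Echo=5.
Bloc 1 (peak Model W at position 2): ranking walks positions 2-3-1-4-5, expanding outward from the peak — single-peaked.
Bloc 2 (peak Model W at position 2): ranking walks positions 2-1-3-4-5, expanding outward from the peak — single-peaked.
Bloc 3 (peak Model V at position 4): ranking walks positions 4-3-2-5-1, expanding outward from the peak — single-peaked.
Bloc 4 (peak Cirrus at position 1): ranking walks positions 1-2-3-4-5, expanding outward from the peak — single-peaked.
Every ranking is single-peaked on this axis.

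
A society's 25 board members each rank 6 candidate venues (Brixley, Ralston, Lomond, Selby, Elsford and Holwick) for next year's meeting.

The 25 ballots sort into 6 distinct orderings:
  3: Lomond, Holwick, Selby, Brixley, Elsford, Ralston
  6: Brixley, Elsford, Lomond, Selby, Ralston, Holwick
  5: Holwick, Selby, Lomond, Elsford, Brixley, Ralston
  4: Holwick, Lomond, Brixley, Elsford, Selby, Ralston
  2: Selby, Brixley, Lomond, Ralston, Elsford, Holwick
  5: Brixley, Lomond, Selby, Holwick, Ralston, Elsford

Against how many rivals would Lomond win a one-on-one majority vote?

Lomond against each rival (25 organisers):
Lomond vs Brixley: Lomond is ranked higher on 3+5+4 = 12 ballots, Brixley on 13. Brixley wins 13–12.
Lomond vs Ralston: Lomond preferred on 3+6+5+4+2+5 = 25 ballots; Lomond wins 25–0.
Lomond–Selby: Lomond 18–7.
Lomond vs Elsford: Lomond wins 19–6.
Lomond vs Holwick: Lomond, 16–9.
Lomond beats Ralston, Selby, Elsford, Holwick; loses to Brixley — 4 pairwise wins.

4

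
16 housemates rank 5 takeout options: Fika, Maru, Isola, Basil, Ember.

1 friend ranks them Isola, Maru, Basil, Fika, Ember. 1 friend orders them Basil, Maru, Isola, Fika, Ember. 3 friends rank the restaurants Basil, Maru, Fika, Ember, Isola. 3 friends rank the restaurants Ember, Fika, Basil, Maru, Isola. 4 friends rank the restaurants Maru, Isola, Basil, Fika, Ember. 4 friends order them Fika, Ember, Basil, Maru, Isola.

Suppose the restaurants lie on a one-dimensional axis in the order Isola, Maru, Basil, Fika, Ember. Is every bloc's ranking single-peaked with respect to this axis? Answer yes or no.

yes

Axis positions: Isola=1, Maru=2, Basil=3, Fika=4, Ember=5.
Bloc 1 (peak Isola at position 1): ranking walks positions 1-2-3-4-5, expanding outward from the peak — single-peaked.
Bloc 2 (peak Basil at position 3): ranking walks positions 3-2-1-4-5, expanding outward from the peak — single-peaked.
Bloc 3 (peak Basil at position 3): ranking walks positions 3-2-4-5-1, expanding outward from the peak — single-peaked.
Bloc 4 (peak Ember at position 5): ranking walks positions 5-4-3-2-1, expanding outward from the peak — single-peaked.
Bloc 5 (peak Maru at position 2): ranking walks positions 2-1-3-4-5, expanding outward from the peak — single-peaked.
Bloc 6 (peak Fika at position 4): ranking walks positions 4-5-3-2-1, expanding outward from the peak — single-peaked.
Every ranking is single-peaked on this axis.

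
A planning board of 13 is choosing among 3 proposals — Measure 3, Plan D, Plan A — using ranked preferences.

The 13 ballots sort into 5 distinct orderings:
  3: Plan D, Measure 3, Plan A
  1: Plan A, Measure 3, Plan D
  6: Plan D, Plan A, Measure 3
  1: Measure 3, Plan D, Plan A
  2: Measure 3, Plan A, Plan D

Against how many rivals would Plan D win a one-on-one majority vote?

Plan D against each rival (13 council members):
Plan D vs Measure 3: Plan D, 9–4.
Plan D–Plan A: Plan D 10–3.
Plan D beats Measure 3, Plan A — 2 pairwise wins.

2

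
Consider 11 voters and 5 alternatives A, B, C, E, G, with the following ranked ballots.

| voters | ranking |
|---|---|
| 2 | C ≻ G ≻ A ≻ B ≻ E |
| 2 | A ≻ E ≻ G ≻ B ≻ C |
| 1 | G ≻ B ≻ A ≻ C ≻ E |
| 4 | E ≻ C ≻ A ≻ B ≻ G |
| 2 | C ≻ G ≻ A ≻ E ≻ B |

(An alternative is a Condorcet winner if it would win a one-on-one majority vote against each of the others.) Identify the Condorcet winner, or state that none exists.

Head-to-head results (11 voters):
A vs B: A wins 10–1.
A vs C: C, 8–3.
A–E: A 7–4.
A vs G: A, 6–5.
B vs C: C, 8–3.
B vs E: E, 8–3.
B vs G: G, 7–4.
C vs E: E wins 6–5.
C–G: C 8–3.
E vs G: E, 6–5.
No alternative is unbeaten: A loses to C; B loses to A; C loses to E; E loses to A; G loses to A. In particular A > E > C > A is a majority cycle — no Condorcet winner exists.

none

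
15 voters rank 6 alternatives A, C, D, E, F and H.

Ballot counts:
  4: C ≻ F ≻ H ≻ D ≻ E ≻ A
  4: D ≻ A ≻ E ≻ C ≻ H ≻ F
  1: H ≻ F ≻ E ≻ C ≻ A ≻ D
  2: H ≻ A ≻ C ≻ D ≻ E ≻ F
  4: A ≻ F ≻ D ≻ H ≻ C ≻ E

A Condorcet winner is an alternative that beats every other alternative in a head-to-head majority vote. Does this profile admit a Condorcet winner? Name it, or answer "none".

Pairwise majorities:
A vs C: A preferred on 4+2+4 = 10 ballots; A wins 10–5.
A vs D: A preferred on 1+2+4 = 7 ballots; D wins 8–7.
A vs E: 4+2+4 = 10 for A, 5 for E — A by 10–5.
A vs F: A preferred on 4+2+4 = 10 ballots; A wins 10–5.
A vs H: A is ranked higher on 4+4 = 8 ballots, H on 7. A wins 8–7.
C vs D: C preferred on 4+1+2 = 7 ballots; D wins 8–7.
C vs E: C preferred on 4+2+4 = 10 ballots; C wins 10–5.
C vs F: 10 to 5, C.
C vs H: 8 to 7, C.
D vs E: D preferred on 4+4+2+4 = 14 ballots; D wins 14–1.
D vs F: 4+2 = 6 for D, 9 for F — F by 9–6.
D vs H: D is ranked higher on 4+4 = 8 ballots, H on 7. D wins 8–7.
E vs F: E preferred on 4+2 = 6 ballots; F wins 9–6.
E vs H: E preferred on 4 ballots; H wins 11–4.
F vs H: F preferred on 4+4 = 8 ballots; F wins 8–7.
No alternative is unbeaten: A loses to D; C loses to A; D loses to F; E loses to A; F loses to A; H loses to A. In particular A > F > D > A is a majority cycle — no Condorcet winner exists.

none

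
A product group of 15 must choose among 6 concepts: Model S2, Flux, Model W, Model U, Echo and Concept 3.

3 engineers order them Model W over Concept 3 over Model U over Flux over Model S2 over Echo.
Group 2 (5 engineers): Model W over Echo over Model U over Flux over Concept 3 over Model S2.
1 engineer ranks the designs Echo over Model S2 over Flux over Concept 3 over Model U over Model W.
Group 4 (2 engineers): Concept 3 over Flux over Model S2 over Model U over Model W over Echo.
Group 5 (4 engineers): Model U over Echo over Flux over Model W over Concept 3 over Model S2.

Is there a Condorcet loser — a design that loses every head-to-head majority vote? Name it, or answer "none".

Model S2

Head-to-head results (15 engineers):
Model S2 vs Flux: Flux, 14–1.
Model S2–Model W: Model W 12–3.
Model S2 vs Model U: 1+2 = 3 for Model S2, 12 for Model U — Model U by 12–3.
Model S2 vs Echo: Model S2 preferred on 3+2 = 5 ballots; Echo wins 10–5.
Model S2 vs Concept 3: 1 to 14, Concept 3.
Flux vs Model W: Flux preferred on 1+2+4 = 7 ballots; Model W wins 8–7.
Flux vs Model U: Model U wins 12–3.
Flux–Echo: Echo 10–5.
Flux–Concept 3: Flux 10–5.
Model W–Model U: Model W 8–7.
Model W vs Echo: 10 to 5, Model W.
Model W vs Concept 3: Model W preferred on 3+5+4 = 12 ballots; Model W wins 12–3.
Model U vs Echo: Model U is ranked higher on 3+2+4 = 9 ballots, Echo on 6. Model U wins 9–6.
Model U vs Concept 3: Model U wins 9–6.
Echo vs Concept 3: Echo preferred on 5+1+4 = 10 ballots; Echo wins 10–5.
Model S2 loses to every other design — it is the Condorcet loser.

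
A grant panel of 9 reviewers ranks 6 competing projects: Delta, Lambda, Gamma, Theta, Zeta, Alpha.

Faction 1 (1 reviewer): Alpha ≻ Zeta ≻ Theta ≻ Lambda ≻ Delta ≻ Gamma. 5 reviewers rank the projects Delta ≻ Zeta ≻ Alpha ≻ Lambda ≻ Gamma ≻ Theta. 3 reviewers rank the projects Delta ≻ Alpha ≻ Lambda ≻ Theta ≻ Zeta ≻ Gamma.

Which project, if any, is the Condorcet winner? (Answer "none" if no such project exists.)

Head-to-head results (9 reviewers):
Delta vs Lambda: Delta is ranked higher on 5+3 = 8 ballots, Lambda on 1. Delta wins 8–1.
Delta vs Gamma: 1+5+3 = 9 for Delta, 0 for Gamma — Delta by 9–0.
Delta vs Theta: Delta, 8–1.
Delta vs Zeta: Delta is ranked higher on 5+3 = 8 ballots, Zeta on 1. Delta wins 8–1.
Delta vs Alpha: Delta preferred on 5+3 = 8 ballots; Delta wins 8–1.
Lambda vs Gamma: 1+5+3 = 9 for Lambda, 0 for Gamma — Lambda by 9–0.
Lambda vs Theta: 8 to 1, Lambda.
Lambda vs Zeta: Zeta, 6–3.
Lambda vs Alpha: Lambda preferred on 0 ballots; Alpha wins 9–0.
Gamma vs Theta: Gamma, 5–4.
Gamma vs Zeta: 0 for Gamma, 9 for Zeta — Zeta by 9–0.
Gamma vs Alpha: Alpha, 9–0.
Theta vs Zeta: Theta preferred on 3 ballots; Zeta wins 6–3.
Theta–Alpha: Alpha 9–0.
Zeta vs Alpha: Zeta, 5–4.
Delta defeats every rival head-to-head and is the Condorcet winner.

Delta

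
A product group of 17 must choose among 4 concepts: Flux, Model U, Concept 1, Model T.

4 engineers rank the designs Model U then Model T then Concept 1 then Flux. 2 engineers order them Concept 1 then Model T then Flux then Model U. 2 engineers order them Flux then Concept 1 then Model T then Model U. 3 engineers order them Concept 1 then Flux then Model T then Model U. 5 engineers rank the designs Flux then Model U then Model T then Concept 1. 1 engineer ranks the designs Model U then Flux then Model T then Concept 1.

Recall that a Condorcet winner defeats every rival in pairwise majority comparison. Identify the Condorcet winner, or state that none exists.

none

Head-to-head results (17 engineers):
Flux vs Model U: Flux wins 12–5.
Flux vs Concept 1: Concept 1, 9–8.
Flux–Model T: Flux 11–6.
Model U vs Concept 1: Model U wins 10–7.
Model U–Model T: Model U 10–7.
Concept 1 vs Model T: Model T wins 10–7.
Every design loses at least once (Flux loses to Concept 1; Model U loses to Flux; Concept 1 loses to Model U; Model T loses to Flux). The majority relation contains the cycle Flux beats Model U beats Concept 1 beats Flux, so there is no Condorcet winner.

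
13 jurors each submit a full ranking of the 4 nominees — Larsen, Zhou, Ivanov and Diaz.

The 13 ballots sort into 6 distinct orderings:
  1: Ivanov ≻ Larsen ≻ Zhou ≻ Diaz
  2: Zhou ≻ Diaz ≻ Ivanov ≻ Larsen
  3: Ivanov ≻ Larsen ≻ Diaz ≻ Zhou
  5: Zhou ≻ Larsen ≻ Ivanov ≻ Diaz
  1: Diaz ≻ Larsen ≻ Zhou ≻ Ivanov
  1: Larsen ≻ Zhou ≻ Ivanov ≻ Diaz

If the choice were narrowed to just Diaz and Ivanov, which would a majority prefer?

Ivanov

Ballots ranking Diaz above Ivanov: 2 + 1 = 3.
Ballots ranking Ivanov above Diaz: 13 − 3 = 10.
Ivanov wins the head-to-head 10–3.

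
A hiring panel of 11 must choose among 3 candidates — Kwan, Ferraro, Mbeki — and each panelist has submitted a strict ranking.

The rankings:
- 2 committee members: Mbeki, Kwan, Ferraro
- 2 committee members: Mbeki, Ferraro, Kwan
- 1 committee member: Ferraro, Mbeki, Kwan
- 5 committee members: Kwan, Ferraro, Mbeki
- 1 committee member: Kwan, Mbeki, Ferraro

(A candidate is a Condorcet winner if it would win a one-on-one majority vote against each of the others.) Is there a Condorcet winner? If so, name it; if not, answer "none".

Pairwise majorities:
Kwan vs Ferraro: 8 to 3, Kwan.
Kwan vs Mbeki: Kwan preferred on 5+1 = 6 ballots; Kwan wins 6–5.
Ferraro vs Mbeki: 6 to 5, Ferraro.
Kwan beats each of Ferraro, Mbeki — Kwan is the Condorcet winner.

Kwan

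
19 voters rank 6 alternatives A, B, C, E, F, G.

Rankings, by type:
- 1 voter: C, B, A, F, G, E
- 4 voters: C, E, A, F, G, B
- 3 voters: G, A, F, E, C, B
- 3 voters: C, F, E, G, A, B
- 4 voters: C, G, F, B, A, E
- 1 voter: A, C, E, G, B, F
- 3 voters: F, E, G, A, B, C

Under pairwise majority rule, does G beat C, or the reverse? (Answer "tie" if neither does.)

C

Ballots ranking G above C: 3 + 3 = 6.
Ballots ranking C above G: 19 − 6 = 13.
C wins the head-to-head 13–6.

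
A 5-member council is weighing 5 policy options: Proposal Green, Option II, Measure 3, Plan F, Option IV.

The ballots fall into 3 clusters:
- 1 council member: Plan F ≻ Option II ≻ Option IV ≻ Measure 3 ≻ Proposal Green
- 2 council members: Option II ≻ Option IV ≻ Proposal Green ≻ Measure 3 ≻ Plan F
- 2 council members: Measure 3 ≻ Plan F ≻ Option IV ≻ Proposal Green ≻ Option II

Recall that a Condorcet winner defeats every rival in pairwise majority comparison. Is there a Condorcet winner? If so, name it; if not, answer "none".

Pairwise majorities:
Proposal Green–Option II: Option II 3–2.
Proposal Green vs Measure 3: Measure 3 wins 3–2.
Proposal Green–Plan F: Plan F 3–2.
Proposal Green vs Option IV: Option IV, 5–0.
Option II vs Measure 3: Option II wins 3–2.
Option II vs Plan F: Plan F, 3–2.
Option II–Option IV: Option II 3–2.
Measure 3–Plan F: Measure 3 4–1.
Measure 3 vs Option IV: Option IV, 3–2.
Plan F–Option IV: Plan F 3–2.
Each option drops at least one matchup (Proposal Green loses to Option II; Option II loses to Plan F; Measure 3 loses to Option II; Plan F loses to Measure 3; Option IV loses to Option II); the cycle Option II beats Measure 3 beats Plan F beats Option II rules out a Condorcet winner.

none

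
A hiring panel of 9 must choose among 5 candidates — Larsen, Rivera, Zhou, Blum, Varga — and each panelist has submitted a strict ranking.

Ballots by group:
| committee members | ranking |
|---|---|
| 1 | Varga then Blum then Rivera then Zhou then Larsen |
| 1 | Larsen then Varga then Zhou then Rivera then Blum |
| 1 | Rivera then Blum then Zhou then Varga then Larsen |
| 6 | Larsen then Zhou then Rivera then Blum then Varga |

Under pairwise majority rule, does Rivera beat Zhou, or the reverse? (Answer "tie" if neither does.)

Zhou

Ballots ranking Rivera above Zhou: 1 + 1 = 2.
Ballots ranking Zhou above Rivera: 9 − 2 = 7.
Zhou wins the head-to-head 7–2.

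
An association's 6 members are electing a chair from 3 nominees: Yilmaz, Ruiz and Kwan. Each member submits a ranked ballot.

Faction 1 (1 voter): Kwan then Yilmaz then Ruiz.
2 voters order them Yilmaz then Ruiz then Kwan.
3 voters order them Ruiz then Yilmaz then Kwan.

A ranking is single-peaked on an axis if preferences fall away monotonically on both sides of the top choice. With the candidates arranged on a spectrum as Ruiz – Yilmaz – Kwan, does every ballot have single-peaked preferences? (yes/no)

yes

Axis positions: Ruiz=1, Yilmaz=2, Kwan=3.
Faction 1 (peak Kwan at position 3): ranking walks positions 3-2-1, expanding outward from the peak — single-peaked.
Faction 2 (peak Yilmaz at position 2): ranking walks positions 2-1-3, expanding outward from the peak — single-peaked.
Faction 3 (peak Ruiz at position 1): ranking walks positions 1-2-3, expanding outward from the peak — single-peaked.
Every ranking is single-peaked on this axis.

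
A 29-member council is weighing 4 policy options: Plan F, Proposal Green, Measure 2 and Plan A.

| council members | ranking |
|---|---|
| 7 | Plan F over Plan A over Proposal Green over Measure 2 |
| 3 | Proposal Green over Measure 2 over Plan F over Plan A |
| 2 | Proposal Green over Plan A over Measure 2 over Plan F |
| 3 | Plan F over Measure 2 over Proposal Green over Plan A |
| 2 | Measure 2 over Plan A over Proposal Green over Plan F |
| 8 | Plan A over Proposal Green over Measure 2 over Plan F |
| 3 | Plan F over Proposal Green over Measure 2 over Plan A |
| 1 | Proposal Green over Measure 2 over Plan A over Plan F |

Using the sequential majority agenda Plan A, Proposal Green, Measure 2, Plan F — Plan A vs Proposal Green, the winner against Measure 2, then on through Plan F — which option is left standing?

Round 1: Plan A vs Proposal Green — 17–12, Plan A advances.
Round 2: Plan A vs Measure 2 — 17–12, Plan A advances.
Round 3: Plan A vs Plan F — 13–16, Plan F advances.
Plan F survives the agenda.

Plan F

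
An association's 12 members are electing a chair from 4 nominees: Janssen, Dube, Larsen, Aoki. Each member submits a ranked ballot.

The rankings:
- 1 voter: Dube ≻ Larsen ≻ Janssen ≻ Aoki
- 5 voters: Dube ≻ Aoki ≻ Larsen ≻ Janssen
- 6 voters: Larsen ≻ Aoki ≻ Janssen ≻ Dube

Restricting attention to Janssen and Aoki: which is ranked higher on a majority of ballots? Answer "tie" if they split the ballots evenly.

Aoki

Ballots ranking Janssen above Aoki: 1.
Ballots ranking Aoki above Janssen: 12 − 1 = 11.
Aoki wins the head-to-head 11–1.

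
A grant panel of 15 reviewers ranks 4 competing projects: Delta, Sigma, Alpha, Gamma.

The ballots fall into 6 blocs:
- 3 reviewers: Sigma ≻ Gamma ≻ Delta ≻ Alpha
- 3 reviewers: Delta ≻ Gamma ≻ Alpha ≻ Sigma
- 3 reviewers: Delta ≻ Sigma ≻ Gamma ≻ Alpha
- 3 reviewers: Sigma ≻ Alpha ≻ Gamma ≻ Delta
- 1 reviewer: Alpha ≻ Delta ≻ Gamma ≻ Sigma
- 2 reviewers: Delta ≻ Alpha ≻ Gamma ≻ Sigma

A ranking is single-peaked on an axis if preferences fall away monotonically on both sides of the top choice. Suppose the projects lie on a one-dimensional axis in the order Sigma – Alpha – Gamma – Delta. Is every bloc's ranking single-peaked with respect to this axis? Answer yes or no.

no

Axis positions: Sigma=1, Alpha=2, Gamma=3, Delta=4.
Bloc 1: ranking walks positions 1-3-4-2; Gamma is ranked above Alpha even though Alpha lies between Gamma and the peak Sigma on the axis — preferences dip and rise again. Not single-peaked.
Bloc 2 (peak Delta at position 4): ranking walks positions 4-3-2-1, expanding outward from the peak — single-peaked.
Bloc 3: ranking walks positions 4-1-3-2; Sigma is ranked above Gamma even though Gamma lies between Sigma and the peak Delta on the axis — preferences dip and rise again. Not single-peaked.
Bloc 4 (peak Sigma at position 1): ranking walks positions 1-2-3-4, expanding outward from the peak — single-peaked.
Bloc 5: ranking walks positions 2-4-3-1; Delta is ranked above Gamma even though Gamma lies between Delta and the peak Alpha on the axis — preferences dip and rise again. Not single-peaked.
Bloc 6: ranking walks positions 4-2-3-1; Alpha is ranked above Gamma even though Gamma lies between Alpha and the peak Delta on the axis — preferences dip and rise again. Not single-peaked.
Bloc 1 violates single-peakedness, so the profile is not single-peaked on this axis.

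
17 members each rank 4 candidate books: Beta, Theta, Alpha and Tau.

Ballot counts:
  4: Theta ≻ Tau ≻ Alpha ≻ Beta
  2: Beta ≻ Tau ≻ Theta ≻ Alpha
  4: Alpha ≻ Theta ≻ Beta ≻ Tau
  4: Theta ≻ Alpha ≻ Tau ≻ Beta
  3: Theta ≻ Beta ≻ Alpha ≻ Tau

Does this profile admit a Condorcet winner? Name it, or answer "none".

Theta

Head-to-head results (17 members):
Beta vs Theta: Theta, 15–2.
Beta vs Alpha: Alpha wins 12–5.
Beta–Tau: Beta 9–8.
Theta vs Alpha: Theta wins 13–4.
Theta vs Tau: Theta wins 15–2.
Alpha–Tau: Alpha 11–6.
Theta beats each of Beta, Alpha, Tau — Theta is the Condorcet winner.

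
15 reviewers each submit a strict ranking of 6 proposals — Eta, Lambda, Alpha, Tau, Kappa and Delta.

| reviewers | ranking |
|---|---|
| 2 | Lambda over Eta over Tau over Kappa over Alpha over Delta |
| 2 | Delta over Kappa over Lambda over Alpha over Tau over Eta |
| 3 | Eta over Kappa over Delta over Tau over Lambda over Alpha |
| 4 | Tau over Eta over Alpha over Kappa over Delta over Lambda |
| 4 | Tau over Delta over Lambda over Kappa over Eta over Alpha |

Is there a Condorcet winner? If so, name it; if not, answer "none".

Check each pair by majority over 15 ballots:
Eta vs Lambda: Eta preferred on 3+4 = 7 ballots; Lambda wins 8–7.
Eta vs Alpha: Eta, 13–2.
Eta vs Tau: Eta preferred on 2+3 = 5 ballots; Tau wins 10–5.
Eta vs Kappa: 9 to 6, Eta.
Eta vs Delta: Eta preferred on 2+3+4 = 9 ballots; Eta wins 9–6.
Lambda vs Alpha: Lambda, 11–4.
Lambda vs Tau: 2+2 = 4 for Lambda, 11 for Tau — Tau by 11–4.
Lambda vs Kappa: 2+4 = 6 for Lambda, 9 for Kappa — Kappa by 9–6.
Lambda vs Delta: Lambda preferred on 2 ballots; Delta wins 13–2.
Alpha vs Tau: 2 for Alpha, 13 for Tau — Tau by 13–2.
Alpha vs Kappa: 4 to 11, Kappa.
Alpha vs Delta: Delta wins 9–6.
Tau vs Kappa: Tau, 10–5.
Tau–Delta: Tau 10–5.
Kappa–Delta: Kappa 9–6.
Tau defeats every rival head-to-head and is the Condorcet winner.

Tau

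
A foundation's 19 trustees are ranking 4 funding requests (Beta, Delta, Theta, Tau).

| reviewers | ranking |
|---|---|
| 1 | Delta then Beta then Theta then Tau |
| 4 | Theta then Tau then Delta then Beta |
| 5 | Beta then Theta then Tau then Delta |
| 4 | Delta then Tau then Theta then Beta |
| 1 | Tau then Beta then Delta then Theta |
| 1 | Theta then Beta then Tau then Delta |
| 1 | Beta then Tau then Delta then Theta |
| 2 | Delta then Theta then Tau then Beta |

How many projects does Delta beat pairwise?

Delta against each rival (19 reviewers):
Delta vs Beta: Delta, 11–8.
Delta vs Theta: Delta preferred on 1+4+1+1+2 = 9 ballots; Theta wins 10–9.
Delta vs Tau: Tau, 12–7.
Delta beats Beta; loses to Theta, Tau — 1 pairwise win.

1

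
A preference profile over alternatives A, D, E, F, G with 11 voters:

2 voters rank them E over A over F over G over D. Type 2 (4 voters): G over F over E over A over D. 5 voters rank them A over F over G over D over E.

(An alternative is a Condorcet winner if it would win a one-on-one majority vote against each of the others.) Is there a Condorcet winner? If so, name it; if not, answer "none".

none

Check each pair by majority over 11 ballots:
A vs D: A, 11–0.
A vs E: E, 6–5.
A vs F: A wins 7–4.
A vs G: A, 7–4.
D vs E: E wins 6–5.
D–F: F 11–0.
D vs G: G wins 11–0.
E–F: F 9–2.
E–G: G 9–2.
F vs G: F, 7–4.
No alternative is unbeaten: A loses to E; D loses to A; E loses to F; F loses to A; G loses to A. In particular A beats F beats E beats A is a majority cycle — no Condorcet winner exists.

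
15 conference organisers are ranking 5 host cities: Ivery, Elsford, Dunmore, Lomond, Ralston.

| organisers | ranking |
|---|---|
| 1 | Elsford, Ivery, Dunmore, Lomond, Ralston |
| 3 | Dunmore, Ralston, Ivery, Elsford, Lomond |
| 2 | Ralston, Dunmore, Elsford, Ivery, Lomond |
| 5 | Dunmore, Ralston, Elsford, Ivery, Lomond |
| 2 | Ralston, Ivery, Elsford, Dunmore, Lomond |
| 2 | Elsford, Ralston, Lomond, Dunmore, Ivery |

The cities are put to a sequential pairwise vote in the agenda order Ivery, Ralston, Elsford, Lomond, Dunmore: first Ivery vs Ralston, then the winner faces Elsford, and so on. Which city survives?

Dunmore

Round 1: Ivery vs Ralston — 1–14, Ralston advances.
Round 2: Ralston vs Elsford — 12–3, Ralston advances.
Round 3: Ralston vs Lomond — 14–1, Ralston advances.
Round 4: Ralston vs Dunmore — 6–9, Dunmore advances.
The agenda winner is Dunmore.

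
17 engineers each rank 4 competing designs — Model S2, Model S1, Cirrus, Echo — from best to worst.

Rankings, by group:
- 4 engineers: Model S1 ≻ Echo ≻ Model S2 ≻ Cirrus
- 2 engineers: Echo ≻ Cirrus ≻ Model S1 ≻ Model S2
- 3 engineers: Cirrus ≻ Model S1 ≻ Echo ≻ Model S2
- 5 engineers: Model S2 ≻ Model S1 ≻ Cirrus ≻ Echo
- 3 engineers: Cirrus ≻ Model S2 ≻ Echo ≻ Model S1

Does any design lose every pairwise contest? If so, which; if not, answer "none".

none

Head-to-head results (17 engineers):
Model S2 vs Model S1: Model S1 wins 9–8.
Model S2 vs Cirrus: Model S2 is ranked higher on 4+5 = 9 ballots, Cirrus on 8. Model S2 wins 9–8.
Model S2 vs Echo: Model S2 preferred on 5+3 = 8 ballots; Echo wins 9–8.
Model S1–Cirrus: Model S1 9–8.
Model S1 vs Echo: Model S1 preferred on 4+3+5 = 12 ballots; Model S1 wins 12–5.
Cirrus vs Echo: 3+5+3 = 11 for Cirrus, 6 for Echo — Cirrus by 11–6.
Every design wins at least one matchup (Model S2 beats Cirrus; Model S1 beats Model S2; Cirrus beats Echo; Echo beats Model S2), so there is no Condorcet loser.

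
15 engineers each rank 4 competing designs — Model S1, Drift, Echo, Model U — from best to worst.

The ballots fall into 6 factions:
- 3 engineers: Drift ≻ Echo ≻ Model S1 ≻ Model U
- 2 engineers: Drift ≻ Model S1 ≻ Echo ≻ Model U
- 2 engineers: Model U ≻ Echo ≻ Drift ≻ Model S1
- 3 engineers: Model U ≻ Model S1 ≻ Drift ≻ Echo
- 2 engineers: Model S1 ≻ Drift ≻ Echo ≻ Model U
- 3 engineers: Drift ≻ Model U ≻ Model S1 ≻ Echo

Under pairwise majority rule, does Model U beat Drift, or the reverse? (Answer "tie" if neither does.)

Ballots ranking Model U above Drift: 2 + 3 = 5.
Ballots ranking Drift above Model U: 15 − 5 = 10.
Drift wins the head-to-head 10–5.

Drift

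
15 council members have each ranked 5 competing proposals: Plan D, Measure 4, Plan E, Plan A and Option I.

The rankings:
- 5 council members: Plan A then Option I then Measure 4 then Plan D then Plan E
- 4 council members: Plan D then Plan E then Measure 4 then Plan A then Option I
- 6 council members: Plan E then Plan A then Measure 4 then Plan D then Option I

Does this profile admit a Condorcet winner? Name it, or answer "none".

none

Check each pair by majority over 15 ballots:
Plan D vs Measure 4: Measure 4 wins 11–4.
Plan D–Plan E: Plan D 9–6.
Plan D vs Plan A: Plan A, 11–4.
Plan D vs Option I: Plan D, 10–5.
Measure 4 vs Plan E: Plan E wins 10–5.
Measure 4–Plan A: Plan A 11–4.
Measure 4 vs Option I: Measure 4, 10–5.
Plan E–Plan A: Plan E 10–5.
Plan E–Option I: Plan E 10–5.
Plan A vs Option I: Plan A, 15–0.
Each option drops at least one matchup (Plan D loses to Measure 4; Measure 4 loses to Plan E; Plan E loses to Plan D; Plan A loses to Plan E; Option I loses to Plan D); the cycle Plan D > Plan E > Measure 4 > Plan D rules out a Condorcet winner.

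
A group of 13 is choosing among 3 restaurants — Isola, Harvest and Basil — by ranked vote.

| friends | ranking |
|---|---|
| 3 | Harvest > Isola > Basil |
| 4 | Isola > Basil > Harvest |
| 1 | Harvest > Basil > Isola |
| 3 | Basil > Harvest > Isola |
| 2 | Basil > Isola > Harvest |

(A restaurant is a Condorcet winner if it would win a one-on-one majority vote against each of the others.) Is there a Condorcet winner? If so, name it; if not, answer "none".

none

Check each pair by majority over 13 ballots:
Isola vs Harvest: Harvest, 7–6.
Isola–Basil: Isola 7–6.
Harvest vs Basil: Basil wins 9–4.
No restaurant is unbeaten: Isola loses to Harvest; Harvest loses to Basil; Basil loses to Isola. In particular Isola > Basil > Harvest > Isola is a majority cycle — no Condorcet winner exists.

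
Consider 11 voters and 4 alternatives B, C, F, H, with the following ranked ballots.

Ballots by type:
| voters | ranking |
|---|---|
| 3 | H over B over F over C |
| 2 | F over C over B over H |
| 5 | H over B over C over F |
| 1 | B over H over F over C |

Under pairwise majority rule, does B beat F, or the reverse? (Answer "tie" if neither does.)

Ballots ranking B above F: 3 + 5 + 1 = 9.
Ballots ranking F above B: 11 − 9 = 2.
B wins the head-to-head 9–2.

B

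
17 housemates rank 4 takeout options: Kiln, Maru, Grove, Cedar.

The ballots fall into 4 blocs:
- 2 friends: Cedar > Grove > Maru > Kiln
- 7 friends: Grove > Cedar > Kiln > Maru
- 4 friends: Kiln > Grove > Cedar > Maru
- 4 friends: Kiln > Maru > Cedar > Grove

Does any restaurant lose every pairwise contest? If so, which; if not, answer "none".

Head-to-head results (17 friends):
Kiln vs Maru: Kiln, 15–2.
Kiln vs Grove: Grove wins 9–8.
Kiln–Cedar: Cedar 9–8.
Maru vs Grove: 4 to 13, Grove.
Maru vs Cedar: 4 for Maru, 13 for Cedar — Cedar by 13–4.
Grove vs Cedar: Grove preferred on 7+4 = 11 ballots; Grove wins 11–6.
Only Maru has no wins; Maru is the Condorcet loser.

Maru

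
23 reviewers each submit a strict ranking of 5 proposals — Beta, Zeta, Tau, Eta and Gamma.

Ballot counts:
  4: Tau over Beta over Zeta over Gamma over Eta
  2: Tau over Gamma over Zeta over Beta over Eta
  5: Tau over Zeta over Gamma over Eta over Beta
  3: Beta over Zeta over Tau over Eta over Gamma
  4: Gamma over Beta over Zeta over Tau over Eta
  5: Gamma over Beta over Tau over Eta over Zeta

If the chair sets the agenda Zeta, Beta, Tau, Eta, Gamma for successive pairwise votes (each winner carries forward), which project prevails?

Gamma

Round 1: Zeta vs Beta — 7–16, Beta advances.
Round 2: Beta vs Tau — 12–11, Beta advances.
Round 3: Beta vs Eta — 18–5, Beta advances.
Round 4: Beta vs Gamma — 7–16, Gamma advances.
The agenda winner is Gamma.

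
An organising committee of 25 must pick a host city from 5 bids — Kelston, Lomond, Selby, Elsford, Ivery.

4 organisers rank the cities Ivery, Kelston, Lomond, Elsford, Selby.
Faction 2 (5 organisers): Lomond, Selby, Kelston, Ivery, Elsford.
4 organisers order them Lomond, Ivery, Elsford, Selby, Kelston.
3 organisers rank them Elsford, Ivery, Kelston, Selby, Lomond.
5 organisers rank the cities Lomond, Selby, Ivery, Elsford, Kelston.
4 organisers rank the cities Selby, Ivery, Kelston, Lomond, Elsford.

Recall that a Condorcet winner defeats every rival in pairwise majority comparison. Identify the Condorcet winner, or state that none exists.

Pairwise majorities:
Kelston vs Lomond: Kelston preferred on 4+3+4 = 11 ballots; Lomond wins 14–11.
Kelston vs Selby: 7 to 18, Selby.
Kelston vs Elsford: 4+5+4 = 13 for Kelston, 12 for Elsford — Kelston by 13–12.
Kelston vs Ivery: Kelston preferred on 5 ballots; Ivery wins 20–5.
Lomond vs Selby: Lomond preferred on 4+5+4+5 = 18 ballots; Lomond wins 18–7.
Lomond vs Elsford: 22 to 3, Lomond.
Lomond vs Ivery: Lomond preferred on 5+4+5 = 14 ballots; Lomond wins 14–11.
Selby vs Elsford: Selby preferred on 5+5+4 = 14 ballots; Selby wins 14–11.
Selby vs Ivery: Selby is ranked higher on 5+5+4 = 14 ballots, Ivery on 11. Selby wins 14–11.
Elsford vs Ivery: 3 to 22, Ivery.
Only Lomond has no losses; Lomond is the Condorcet winner.

Lomond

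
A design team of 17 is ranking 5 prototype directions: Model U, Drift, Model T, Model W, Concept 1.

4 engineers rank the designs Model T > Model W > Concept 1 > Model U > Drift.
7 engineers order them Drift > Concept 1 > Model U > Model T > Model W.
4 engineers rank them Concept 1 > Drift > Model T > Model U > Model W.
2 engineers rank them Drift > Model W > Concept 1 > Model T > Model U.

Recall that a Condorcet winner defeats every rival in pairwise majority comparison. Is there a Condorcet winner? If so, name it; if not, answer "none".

Pairwise majorities:
Model U vs Drift: Drift, 13–4.
Model U vs Model T: Model T wins 10–7.
Model U vs Model W: Model U wins 11–6.
Model U vs Concept 1: Concept 1 wins 17–0.
Drift vs Model T: Drift wins 13–4.
Drift vs Model W: Drift, 13–4.
Drift vs Concept 1: Drift wins 9–8.
Model T vs Model W: Model T, 15–2.
Model T vs Concept 1: Concept 1 wins 13–4.
Model W–Concept 1: Concept 1 11–6.
Drift wins every pairwise contest, so Drift is the Condorcet winner.

Drift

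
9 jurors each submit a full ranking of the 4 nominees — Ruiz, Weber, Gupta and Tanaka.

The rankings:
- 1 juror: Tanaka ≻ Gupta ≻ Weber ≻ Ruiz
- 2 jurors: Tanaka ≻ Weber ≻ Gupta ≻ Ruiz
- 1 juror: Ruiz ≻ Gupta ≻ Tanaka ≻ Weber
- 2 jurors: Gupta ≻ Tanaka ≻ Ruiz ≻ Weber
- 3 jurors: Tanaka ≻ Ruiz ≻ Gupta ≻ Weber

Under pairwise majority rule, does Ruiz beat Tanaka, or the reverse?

Ballots ranking Ruiz above Tanaka: 1.
Ballots ranking Tanaka above Ruiz: 9 − 1 = 8.
Tanaka wins the head-to-head 8–1.

Tanaka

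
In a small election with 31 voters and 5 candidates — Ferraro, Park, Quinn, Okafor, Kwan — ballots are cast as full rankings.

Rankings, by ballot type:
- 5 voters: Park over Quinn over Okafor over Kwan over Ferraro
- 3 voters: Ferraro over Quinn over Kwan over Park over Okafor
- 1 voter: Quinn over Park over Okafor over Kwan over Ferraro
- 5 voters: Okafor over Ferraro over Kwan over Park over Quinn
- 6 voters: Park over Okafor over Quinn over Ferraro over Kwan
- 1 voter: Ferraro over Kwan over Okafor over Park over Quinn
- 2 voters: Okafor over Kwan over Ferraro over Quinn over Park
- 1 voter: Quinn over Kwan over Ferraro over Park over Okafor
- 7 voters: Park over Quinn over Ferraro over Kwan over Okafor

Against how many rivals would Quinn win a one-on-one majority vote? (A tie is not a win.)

Quinn against each rival (31 voters):
Quinn vs Ferraro: 20 to 11, Quinn.
Quinn vs Park: 7 to 24, Park.
Quinn vs Okafor: 17 to 14, Quinn.
Quinn vs Kwan: Quinn, 23–8.
Quinn beats Ferraro, Okafor, Kwan; loses to Park — 3 pairwise wins.

3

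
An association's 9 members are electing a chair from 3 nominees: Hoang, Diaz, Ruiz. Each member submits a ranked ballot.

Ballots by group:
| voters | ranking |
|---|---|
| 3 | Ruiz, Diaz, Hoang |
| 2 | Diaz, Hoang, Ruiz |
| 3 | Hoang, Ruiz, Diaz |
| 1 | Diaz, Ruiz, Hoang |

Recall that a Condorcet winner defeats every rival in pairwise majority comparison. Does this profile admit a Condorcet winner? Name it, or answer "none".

Head-to-head results (9 voters):
Hoang vs Diaz: Hoang is ranked higher on 3 ballots, Diaz on 6. Diaz wins 6–3.
Hoang–Ruiz: Hoang 5–4.
Diaz vs Ruiz: Ruiz, 6–3.
No candidate is unbeaten: Hoang loses to Diaz; Diaz loses to Ruiz; Ruiz loses to Hoang. In particular Hoang → Ruiz → Diaz → Hoang is a majority cycle — no Condorcet winner exists.

none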